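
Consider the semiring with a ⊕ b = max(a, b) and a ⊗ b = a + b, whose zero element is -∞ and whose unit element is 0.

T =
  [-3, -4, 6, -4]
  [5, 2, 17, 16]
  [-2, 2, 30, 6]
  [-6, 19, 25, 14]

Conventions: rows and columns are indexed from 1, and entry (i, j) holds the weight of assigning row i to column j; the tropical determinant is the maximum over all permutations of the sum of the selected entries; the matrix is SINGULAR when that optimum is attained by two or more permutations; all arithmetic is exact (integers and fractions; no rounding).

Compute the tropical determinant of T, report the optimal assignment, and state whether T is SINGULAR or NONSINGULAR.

σ = (1, 2, 3, 4): (-3) + 2 + 30 + 14 = 43
σ = (1, 2, 4, 3): (-3) + 2 + 6 + 25 = 30
σ = (1, 3, 2, 4): (-3) + 17 + 2 + 14 = 30
σ = (1, 3, 4, 2): (-3) + 17 + 6 + 19 = 39
σ = (1, 4, 2, 3): (-3) + 16 + 2 + 25 = 40
σ = (1, 4, 3, 2): (-3) + 16 + 30 + 19 = 62
σ = (2, 1, 3, 4): (-4) + 5 + 30 + 14 = 45
σ = (2, 1, 4, 3): (-4) + 5 + 6 + 25 = 32
σ = (2, 3, 1, 4): (-4) + 17 + (-2) + 14 = 25
σ = (2, 3, 4, 1): (-4) + 17 + 6 + (-6) = 13
σ = (2, 4, 1, 3): (-4) + 16 + (-2) + 25 = 35
σ = (2, 4, 3, 1): (-4) + 16 + 30 + (-6) = 36
σ = (3, 1, 2, 4): 6 + 5 + 2 + 14 = 27
σ = (3, 1, 4, 2): 6 + 5 + 6 + 19 = 36
σ = (3, 2, 1, 4): 6 + 2 + (-2) + 14 = 20
σ = (3, 2, 4, 1): 6 + 2 + 6 + (-6) = 8
σ = (3, 4, 1, 2): 6 + 16 + (-2) + 19 = 39
σ = (3, 4, 2, 1): 6 + 16 + 2 + (-6) = 18
σ = (4, 1, 2, 3): (-4) + 5 + 2 + 25 = 28
σ = (4, 1, 3, 2): (-4) + 5 + 30 + 19 = 50
σ = (4, 2, 1, 3): (-4) + 2 + (-2) + 25 = 21
σ = (4, 2, 3, 1): (-4) + 2 + 30 + (-6) = 22
σ = (4, 3, 1, 2): (-4) + 17 + (-2) + 19 = 30
σ = (4, 3, 2, 1): (-4) + 17 + 2 + (-6) = 9
Optimal value attained by: σ = (1, 4, 3, 2).
Answer: det⊕(T) = 62; verdict: NONSINGULAR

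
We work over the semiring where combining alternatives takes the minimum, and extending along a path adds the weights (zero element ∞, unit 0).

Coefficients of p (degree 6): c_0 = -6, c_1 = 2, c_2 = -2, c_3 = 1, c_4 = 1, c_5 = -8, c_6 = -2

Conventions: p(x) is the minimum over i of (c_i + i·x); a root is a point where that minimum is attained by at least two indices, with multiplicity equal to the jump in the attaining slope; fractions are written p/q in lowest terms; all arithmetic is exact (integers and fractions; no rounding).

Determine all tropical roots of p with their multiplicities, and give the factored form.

hull edge (i=0, c=-6) to (i=5, c=-8): slope -2/5, span 5
hull edge (i=5, c=-8) to (i=6, c=-2): slope 6, span 1
Factored form: p(x) = -2 ⊗ (x ⊕ (-6)) ⊗ (x ⊕ 2/5) ⊗ (x ⊕ 2/5) ⊗ (x ⊕ 2/5) ⊗ (x ⊕ 2/5) ⊗ (x ⊕ 2/5)
Answer: roots = -6 (mult 1), 2/5 (mult 5)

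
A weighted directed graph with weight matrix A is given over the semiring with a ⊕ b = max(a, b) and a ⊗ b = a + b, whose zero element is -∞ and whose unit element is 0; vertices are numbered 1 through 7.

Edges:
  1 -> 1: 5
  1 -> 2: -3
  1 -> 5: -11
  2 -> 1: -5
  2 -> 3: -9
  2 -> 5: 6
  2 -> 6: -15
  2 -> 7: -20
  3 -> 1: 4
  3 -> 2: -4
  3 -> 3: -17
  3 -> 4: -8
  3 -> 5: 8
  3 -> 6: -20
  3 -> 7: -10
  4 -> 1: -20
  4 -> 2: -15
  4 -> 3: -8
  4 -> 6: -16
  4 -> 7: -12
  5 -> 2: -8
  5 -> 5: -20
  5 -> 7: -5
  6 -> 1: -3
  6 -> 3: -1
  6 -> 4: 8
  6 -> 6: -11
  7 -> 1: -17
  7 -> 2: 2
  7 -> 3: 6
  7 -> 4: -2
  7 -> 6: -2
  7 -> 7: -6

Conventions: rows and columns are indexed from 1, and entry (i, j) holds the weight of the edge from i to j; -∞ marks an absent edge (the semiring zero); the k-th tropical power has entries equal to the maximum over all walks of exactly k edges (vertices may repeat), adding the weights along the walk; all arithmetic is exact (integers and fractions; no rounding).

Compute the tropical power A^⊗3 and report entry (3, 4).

A^⊗2:
  [10, 2, -12, -∞, 3, -18, -16]
  [0, -2, -14, -7, -1, -22, 1]
  [9, 1, -4, -12, 2, -12, 3]
  [-4, -10, -6, -8, 0, -14, -18]
  [-13, -3, 1, -7, -2, -7, -11]
  [3, -5, 0, -3, 7, -8, -4]
  [10, 2, 0, 6, 14, -8, -4]
A^⊗3:
  [15, 7, -7, -10, 8, -13, -2]
  [5, 3, 7, -1, 4, -1, -5]
  [14, 6, 9, 1, 7, 1, -3]
  [1, -7, -12, -6, 2, -20, -5]
  [5, -3, -5, 1, 9, -13, -7]
  [8, 0, 2, 0, 8, -6, 2]
  [15, 7, 2, 0, 8, -6, 9]
Key observation: the optimum is the walk 3->5->7->4, with weight 8 + (-5) + (-2) = 1.
Optimal value attained by: walk 3->5->7->4.
Answer: (A^⊗3)[3][4] = 1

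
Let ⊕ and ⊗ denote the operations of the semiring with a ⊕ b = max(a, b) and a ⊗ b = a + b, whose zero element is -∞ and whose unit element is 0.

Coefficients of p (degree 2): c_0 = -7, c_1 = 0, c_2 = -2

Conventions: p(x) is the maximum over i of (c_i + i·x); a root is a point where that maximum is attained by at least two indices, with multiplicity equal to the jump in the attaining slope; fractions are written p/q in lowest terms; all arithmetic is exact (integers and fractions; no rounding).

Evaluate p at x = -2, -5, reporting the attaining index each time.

p(-2) = max(-7+0·(-2)=-7, 0+1·(-2)=-2, -2+2·(-2)=-6) = -2 (attained by i=1)
p(-5) = max(-7+0·(-5)=-7, 0+1·(-5)=-5, -2+2·(-5)=-12) = -5 (attained by i=1)
Answer: p(-2) = -2; p(-5) = -5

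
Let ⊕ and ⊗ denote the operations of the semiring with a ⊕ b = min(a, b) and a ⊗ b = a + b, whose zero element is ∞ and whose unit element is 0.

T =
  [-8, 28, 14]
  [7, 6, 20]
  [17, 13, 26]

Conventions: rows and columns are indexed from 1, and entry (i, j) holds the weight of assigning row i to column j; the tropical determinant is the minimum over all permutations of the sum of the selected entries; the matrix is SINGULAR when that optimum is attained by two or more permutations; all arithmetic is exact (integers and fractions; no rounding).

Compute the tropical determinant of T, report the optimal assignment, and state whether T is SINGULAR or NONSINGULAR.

σ = (1, 2, 3): (-8) + 6 + 26 = 24
σ = (1, 3, 2): (-8) + 20 + 13 = 25
σ = (2, 1, 3): 28 + 7 + 26 = 61
σ = (2, 3, 1): 28 + 20 + 17 = 65
σ = (3, 1, 2): 14 + 7 + 13 = 34
σ = (3, 2, 1): 14 + 6 + 17 = 37
Optimal value attained by: σ = (1, 2, 3).
Answer: det⊕(T) = 24; verdict: NONSINGULAR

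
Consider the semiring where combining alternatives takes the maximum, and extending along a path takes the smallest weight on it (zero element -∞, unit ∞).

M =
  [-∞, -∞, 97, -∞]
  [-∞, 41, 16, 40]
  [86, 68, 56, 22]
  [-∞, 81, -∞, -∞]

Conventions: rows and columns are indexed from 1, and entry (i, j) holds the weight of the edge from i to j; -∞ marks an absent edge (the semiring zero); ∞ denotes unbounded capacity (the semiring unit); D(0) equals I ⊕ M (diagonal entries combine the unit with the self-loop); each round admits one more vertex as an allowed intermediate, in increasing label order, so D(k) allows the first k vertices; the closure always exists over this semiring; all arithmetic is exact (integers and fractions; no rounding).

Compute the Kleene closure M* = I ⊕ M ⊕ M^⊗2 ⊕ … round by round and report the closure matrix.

D(0):
  [∞, -∞, 97, -∞]
  [-∞, ∞, 16, 40]
  [86, 68, ∞, 22]
  [-∞, 81, -∞, ∞]
D(1):
  [∞, -∞, 97, -∞]
  [-∞, ∞, 16, 40]
  [86, 68, ∞, 22]
  [-∞, 81, -∞, ∞]
D(2):
  [∞, -∞, 97, -∞]
  [-∞, ∞, 16, 40]
  [86, 68, ∞, 40]
  [-∞, 81, 16, ∞]
D(3):
  [∞, 68, 97, 40]
  [16, ∞, 16, 40]
  [86, 68, ∞, 40]
  [16, 81, 16, ∞]
D(4):
  [∞, 68, 97, 40]
  [16, ∞, 16, 40]
  [86, 68, ∞, 40]
  [16, 81, 16, ∞]
Answer: M* = [[∞, 68, 97, 40], [16, ∞, 16, 40], [86, 68, ∞, 40], [16, 81, 16, ∞]]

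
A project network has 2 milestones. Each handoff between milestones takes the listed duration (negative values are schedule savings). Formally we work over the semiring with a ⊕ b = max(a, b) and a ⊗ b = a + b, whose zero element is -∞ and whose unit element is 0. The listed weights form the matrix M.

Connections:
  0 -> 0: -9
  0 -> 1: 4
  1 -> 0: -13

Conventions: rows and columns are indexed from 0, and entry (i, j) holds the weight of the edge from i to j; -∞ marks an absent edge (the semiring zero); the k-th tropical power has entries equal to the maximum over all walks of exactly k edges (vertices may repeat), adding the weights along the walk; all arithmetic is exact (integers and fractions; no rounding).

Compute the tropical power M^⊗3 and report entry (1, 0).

M^⊗2:
  [-9, -5]
  [-22, -9]
M^⊗3:
  [-18, -5]
  [-22, -18]
Key observation: the optimum is the walk 1->0->1->0, with weight (-13) + 4 + (-13) = -22.
Optimal value attained by: walk 1->0->1->0.
Answer: (M^⊗3)[1][0] = -22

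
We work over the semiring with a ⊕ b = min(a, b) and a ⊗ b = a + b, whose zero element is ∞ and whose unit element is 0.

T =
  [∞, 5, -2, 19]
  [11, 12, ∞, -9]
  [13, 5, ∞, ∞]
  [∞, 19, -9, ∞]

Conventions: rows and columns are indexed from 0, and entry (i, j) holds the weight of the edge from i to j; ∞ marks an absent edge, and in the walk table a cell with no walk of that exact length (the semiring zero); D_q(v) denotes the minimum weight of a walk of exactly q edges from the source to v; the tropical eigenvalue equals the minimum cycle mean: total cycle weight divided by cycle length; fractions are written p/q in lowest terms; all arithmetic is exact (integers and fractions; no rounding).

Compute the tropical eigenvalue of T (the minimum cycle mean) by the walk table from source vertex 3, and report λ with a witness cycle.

q=0: [∞, ∞, ∞, 0]
q=1: [∞, 19, -9, ∞]
q=2: [4, -4, ∞, 10]
q=3: [7, 8, 1, -13]
q=4: [14, 6, -22, -1]
Optimal cycle mean attained by: cycle 1->3->2->1, total (-9) + (-9) + 5, length 3.
Answer: λ = -13/3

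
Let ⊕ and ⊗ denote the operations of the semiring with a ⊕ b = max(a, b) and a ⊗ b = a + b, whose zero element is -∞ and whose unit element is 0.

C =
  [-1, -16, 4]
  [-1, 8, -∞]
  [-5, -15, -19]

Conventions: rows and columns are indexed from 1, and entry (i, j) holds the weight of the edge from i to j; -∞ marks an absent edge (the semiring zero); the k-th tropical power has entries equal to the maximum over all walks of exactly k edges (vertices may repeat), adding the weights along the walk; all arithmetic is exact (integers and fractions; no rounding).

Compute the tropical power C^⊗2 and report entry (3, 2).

C^⊗2:
  [-1, -8, 3]
  [7, 16, 3]
  [-6, -7, -1]
Key observation: the optimum is the walk 3->2->2, with weight (-15) + 8 = -7.
Optimal value attained by: walk 3->2->2.
Answer: (C^⊗2)[3][2] = -7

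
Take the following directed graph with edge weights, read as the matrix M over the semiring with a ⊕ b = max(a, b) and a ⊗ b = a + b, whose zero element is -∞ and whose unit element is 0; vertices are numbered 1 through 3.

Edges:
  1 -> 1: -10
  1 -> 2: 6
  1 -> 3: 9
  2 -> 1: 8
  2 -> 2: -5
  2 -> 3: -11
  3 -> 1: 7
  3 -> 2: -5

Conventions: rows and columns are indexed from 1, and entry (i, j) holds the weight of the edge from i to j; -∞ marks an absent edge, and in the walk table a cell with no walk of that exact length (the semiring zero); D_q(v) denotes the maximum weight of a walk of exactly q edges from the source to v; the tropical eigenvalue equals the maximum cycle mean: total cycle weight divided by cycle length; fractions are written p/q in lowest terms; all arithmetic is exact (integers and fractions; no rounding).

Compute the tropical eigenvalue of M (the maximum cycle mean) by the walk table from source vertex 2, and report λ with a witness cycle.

q=0: [-∞, 0, -∞]
q=1: [8, -5, -11]
q=2: [3, 14, 17]
q=3: [24, 12, 12]
Optimal cycle mean attained by: cycle 1->3->1, total 9 + 7, length 2.
Answer: λ = 8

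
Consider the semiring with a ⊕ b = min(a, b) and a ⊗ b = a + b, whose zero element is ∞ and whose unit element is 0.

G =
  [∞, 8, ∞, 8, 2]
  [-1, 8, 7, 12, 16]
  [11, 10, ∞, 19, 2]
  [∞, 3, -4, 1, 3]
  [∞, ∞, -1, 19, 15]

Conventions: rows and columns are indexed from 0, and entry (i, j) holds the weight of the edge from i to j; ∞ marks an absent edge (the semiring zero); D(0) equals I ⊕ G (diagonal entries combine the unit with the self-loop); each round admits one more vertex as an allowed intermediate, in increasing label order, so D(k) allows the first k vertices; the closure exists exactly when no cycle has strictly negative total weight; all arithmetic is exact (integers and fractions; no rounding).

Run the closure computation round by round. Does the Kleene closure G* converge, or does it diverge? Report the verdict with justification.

D(0):
  [0, 8, ∞, 8, 2]
  [-1, 0, 7, 12, 16]
  [11, 10, 0, 19, 2]
  [∞, 3, -4, 0, 3]
  [∞, ∞, -1, 19, 0]
D(1):
  [0, 8, ∞, 8, 2]
  [-1, 0, 7, 7, 1]
  [11, 10, 0, 19, 2]
  [∞, 3, -4, 0, 3]
  [∞, ∞, -1, 19, 0]
D(2):
  [0, 8, 15, 8, 2]
  [-1, 0, 7, 7, 1]
  [9, 10, 0, 17, 2]
  [2, 3, -4, 0, 3]
  [∞, ∞, -1, 19, 0]
D(3):
  [0, 8, 15, 8, 2]
  [-1, 0, 7, 7, 1]
  [9, 10, 0, 17, 2]
  [2, 3, -4, 0, -2]
  [8, 9, -1, 16, 0]
D(4):
  [0, 8, 4, 8, 2]
  [-1, 0, 3, 7, 1]
  [9, 10, 0, 17, 2]
  [2, 3, -4, 0, -2]
  [8, 9, -1, 16, 0]
D(5):
  [0, 8, 1, 8, 2]
  [-1, 0, 0, 7, 1]
  [9, 10, 0, 17, 2]
  [2, 3, -4, 0, -2]
  [8, 9, -1, 16, 0]
Key observation: every diagonal entry stays at the unit through all rounds, so no improving cycle exists.
Answer: CONVERGES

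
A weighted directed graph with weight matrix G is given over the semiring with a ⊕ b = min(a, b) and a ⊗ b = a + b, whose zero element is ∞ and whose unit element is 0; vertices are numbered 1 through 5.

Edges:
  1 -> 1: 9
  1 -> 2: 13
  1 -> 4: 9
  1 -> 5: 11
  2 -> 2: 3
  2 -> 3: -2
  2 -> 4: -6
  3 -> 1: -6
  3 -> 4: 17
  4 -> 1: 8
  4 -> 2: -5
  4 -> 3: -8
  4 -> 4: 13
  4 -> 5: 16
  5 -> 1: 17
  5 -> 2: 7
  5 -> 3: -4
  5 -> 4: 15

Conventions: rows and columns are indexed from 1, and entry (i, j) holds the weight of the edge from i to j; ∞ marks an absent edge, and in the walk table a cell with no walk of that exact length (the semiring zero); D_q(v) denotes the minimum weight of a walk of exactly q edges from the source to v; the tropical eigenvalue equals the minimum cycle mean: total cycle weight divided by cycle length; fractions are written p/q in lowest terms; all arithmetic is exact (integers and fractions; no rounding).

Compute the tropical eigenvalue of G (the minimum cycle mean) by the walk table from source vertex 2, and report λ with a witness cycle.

q=0: [∞, 0, ∞, ∞, ∞]
q=1: [∞, 3, -2, -6, ∞]
q=2: [-8, -11, -14, -3, 10]
q=3: [-20, -8, -13, -17, 3]
q=4: [-19, -22, -25, -14, -9]
q=5: [-31, -19, -24, -28, -8]
Optimal cycle mean attained by: cycle 2->4->2, total (-6) + (-5), length 2.
Answer: λ = -11/2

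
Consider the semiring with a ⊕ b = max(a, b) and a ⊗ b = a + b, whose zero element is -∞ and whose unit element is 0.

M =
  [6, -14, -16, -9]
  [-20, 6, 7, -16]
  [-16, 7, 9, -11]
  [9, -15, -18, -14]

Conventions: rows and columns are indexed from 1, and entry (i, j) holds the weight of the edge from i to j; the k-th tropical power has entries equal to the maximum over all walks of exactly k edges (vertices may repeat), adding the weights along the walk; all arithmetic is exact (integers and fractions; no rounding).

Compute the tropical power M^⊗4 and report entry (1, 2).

M^⊗2:
  [12, -8, -7, -3]
  [-7, 14, 16, -4]
  [-2, 16, 18, -2]
  [15, -5, -7, 0]
M^⊗3:
  [18, 0, 2, 3]
  [5, 23, 25, 5]
  [7, 25, 27, 7]
  [21, 1, 2, 6]
M^⊗4:
  [24, 9, 11, 9]
  [14, 32, 34, 14]
  [16, 34, 36, 16]
  [27, 9, 11, 12]
Key observation: the optimum is the walk 1->2->3->3->2, with weight (-14) + 7 + 9 + 7 = 9.
Optimal value attained by: walk 1->2->3->3->2.
Answer: (M^⊗4)[1][2] = 9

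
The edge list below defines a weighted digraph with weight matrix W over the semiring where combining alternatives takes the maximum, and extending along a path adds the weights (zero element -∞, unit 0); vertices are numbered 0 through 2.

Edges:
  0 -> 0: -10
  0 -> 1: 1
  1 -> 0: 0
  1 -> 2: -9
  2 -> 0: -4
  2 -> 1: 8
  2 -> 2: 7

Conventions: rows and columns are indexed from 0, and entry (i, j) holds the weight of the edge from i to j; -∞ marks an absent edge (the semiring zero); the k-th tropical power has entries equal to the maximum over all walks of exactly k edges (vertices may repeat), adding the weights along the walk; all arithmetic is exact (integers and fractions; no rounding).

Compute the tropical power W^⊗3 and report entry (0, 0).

W^⊗2:
  [1, -9, -8]
  [-10, 1, -2]
  [8, 15, 14]
W^⊗3:
  [-9, 2, -1]
  [1, 6, 5]
  [15, 22, 21]
Key observation: the optimum is the walk 0->0->1->0, with weight (-10) + 1 + 0 = -9.
Optimal value attained by: walk 0->0->1->0.
Answer: (W^⊗3)[0][0] = -9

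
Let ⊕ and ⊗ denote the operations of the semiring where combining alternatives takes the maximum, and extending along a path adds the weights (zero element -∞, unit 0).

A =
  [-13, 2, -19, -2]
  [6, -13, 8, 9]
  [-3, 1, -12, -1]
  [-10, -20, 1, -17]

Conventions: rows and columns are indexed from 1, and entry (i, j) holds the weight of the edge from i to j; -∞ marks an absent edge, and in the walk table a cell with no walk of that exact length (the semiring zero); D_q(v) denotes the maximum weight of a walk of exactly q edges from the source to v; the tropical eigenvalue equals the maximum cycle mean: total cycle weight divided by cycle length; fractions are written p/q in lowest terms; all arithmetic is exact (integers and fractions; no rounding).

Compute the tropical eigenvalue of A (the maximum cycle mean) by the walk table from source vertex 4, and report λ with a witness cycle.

q=0: [-∞, -∞, -∞, 0]
q=1: [-10, -20, 1, -17]
q=2: [-2, 2, -11, 0]
q=3: [8, 0, 10, 11]
q=4: [7, 11, 12, 9]
Optimal cycle mean attained by: cycle 2->3->2, total 8 + 1, length 2.
Answer: λ = 9/2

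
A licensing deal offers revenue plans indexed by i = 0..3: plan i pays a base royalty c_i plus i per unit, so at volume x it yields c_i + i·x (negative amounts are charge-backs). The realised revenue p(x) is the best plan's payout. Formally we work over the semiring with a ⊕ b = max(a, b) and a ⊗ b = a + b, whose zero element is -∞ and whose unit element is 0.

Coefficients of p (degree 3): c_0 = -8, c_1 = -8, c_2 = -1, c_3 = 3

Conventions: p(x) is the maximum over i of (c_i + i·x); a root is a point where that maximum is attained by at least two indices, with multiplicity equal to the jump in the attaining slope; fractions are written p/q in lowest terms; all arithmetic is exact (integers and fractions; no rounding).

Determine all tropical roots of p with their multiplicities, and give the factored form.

hull edge (i=0, c=-8) to (i=3, c=3): slope 11/3, span 3
Factored form: p(x) = 3 ⊗ (x ⊕ (-11/3)) ⊗ (x ⊕ (-11/3)) ⊗ (x ⊕ (-11/3))
Answer: roots = -11/3 (mult 3)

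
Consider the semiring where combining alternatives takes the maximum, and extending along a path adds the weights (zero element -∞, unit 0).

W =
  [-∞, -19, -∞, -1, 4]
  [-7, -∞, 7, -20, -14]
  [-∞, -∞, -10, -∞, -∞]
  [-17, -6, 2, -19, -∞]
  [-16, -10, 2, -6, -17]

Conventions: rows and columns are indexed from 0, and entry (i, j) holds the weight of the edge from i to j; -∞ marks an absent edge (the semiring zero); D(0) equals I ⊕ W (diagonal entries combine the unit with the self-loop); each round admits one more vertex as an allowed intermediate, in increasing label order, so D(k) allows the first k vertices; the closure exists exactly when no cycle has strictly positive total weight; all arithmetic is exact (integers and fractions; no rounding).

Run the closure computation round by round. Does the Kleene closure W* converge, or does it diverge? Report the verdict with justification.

D(0):
  [0, -19, -∞, -1, 4]
  [-7, 0, 7, -20, -14]
  [-∞, -∞, 0, -∞, -∞]
  [-17, -6, 2, 0, -∞]
  [-16, -10, 2, -6, 0]
D(1):
  [0, -19, -∞, -1, 4]
  [-7, 0, 7, -8, -3]
  [-∞, -∞, 0, -∞, -∞]
  [-17, -6, 2, 0, -13]
  [-16, -10, 2, -6, 0]
D(2):
  [0, -19, -12, -1, 4]
  [-7, 0, 7, -8, -3]
  [-∞, -∞, 0, -∞, -∞]
  [-13, -6, 2, 0, -9]
  [-16, -10, 2, -6, 0]
D(3):
  [0, -19, -12, -1, 4]
  [-7, 0, 7, -8, -3]
  [-∞, -∞, 0, -∞, -∞]
  [-13, -6, 2, 0, -9]
  [-16, -10, 2, -6, 0]
D(4):
  [0, -7, 1, -1, 4]
  [-7, 0, 7, -8, -3]
  [-∞, -∞, 0, -∞, -∞]
  [-13, -6, 2, 0, -9]
  [-16, -10, 2, -6, 0]
D(5):
  [0, -6, 6, -1, 4]
  [-7, 0, 7, -8, -3]
  [-∞, -∞, 0, -∞, -∞]
  [-13, -6, 2, 0, -9]
  [-16, -10, 2, -6, 0]
Key observation: every diagonal entry stays at the unit through all rounds, so no improving cycle exists.
Answer: CONVERGES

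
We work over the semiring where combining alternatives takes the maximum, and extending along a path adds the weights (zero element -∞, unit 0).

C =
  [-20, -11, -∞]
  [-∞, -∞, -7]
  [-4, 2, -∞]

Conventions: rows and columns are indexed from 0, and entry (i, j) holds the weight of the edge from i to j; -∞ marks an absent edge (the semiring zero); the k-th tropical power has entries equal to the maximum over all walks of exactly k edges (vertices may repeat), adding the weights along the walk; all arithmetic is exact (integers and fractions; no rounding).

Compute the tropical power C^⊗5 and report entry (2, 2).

C^⊗2:
  [-40, -31, -18]
  [-11, -5, -∞]
  [-24, -15, -5]
C^⊗3:
  [-22, -16, -38]
  [-31, -22, -12]
  [-9, -3, -22]
C^⊗4:
  [-42, -33, -23]
  [-16, -10, -29]
  [-26, -20, -10]
C^⊗5:
  [-27, -21, -40]
  [-33, -27, -17]
  [-14, -8, -27]
Key observation: the optimum is the walk 2->0->1->2->1->2, with weight (-4) + (-11) + (-7) + 2 + (-7) = -27.
Optimal value attained by: walk 2->0->1->2->1->2.
Answer: (C^⊗5)[2][2] = -27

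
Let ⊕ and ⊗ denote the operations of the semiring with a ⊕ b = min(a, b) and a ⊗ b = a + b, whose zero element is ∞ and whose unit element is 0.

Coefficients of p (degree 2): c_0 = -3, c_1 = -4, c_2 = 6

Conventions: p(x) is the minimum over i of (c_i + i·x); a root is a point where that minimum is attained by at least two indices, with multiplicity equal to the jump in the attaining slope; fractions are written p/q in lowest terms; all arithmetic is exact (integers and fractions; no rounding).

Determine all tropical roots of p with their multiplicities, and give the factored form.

hull edge (i=0, c=-3) to (i=1, c=-4): slope -1, span 1
hull edge (i=1, c=-4) to (i=2, c=6): slope 10, span 1
Factored form: p(x) = 6 ⊗ (x ⊕ (-10)) ⊗ (x ⊕ 1)
Answer: roots = -10 (mult 1), 1 (mult 1)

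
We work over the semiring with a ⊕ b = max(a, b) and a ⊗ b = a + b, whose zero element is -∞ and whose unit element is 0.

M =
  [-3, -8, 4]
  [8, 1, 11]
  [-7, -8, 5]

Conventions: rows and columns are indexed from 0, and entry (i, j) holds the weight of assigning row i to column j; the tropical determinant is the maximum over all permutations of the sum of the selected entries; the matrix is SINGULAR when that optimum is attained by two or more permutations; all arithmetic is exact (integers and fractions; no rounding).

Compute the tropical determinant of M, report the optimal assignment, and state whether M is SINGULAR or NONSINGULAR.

σ = (0, 1, 2): (-3) + 1 + 5 = 3
σ = (0, 2, 1): (-3) + 11 + (-8) = 0
σ = (1, 0, 2): (-8) + 8 + 5 = 5
σ = (1, 2, 0): (-8) + 11 + (-7) = -4
σ = (2, 0, 1): 4 + 8 + (-8) = 4
σ = (2, 1, 0): 4 + 1 + (-7) = -2
Optimal value attained by: σ = (1, 0, 2).
Answer: det⊕(M) = 5; verdict: NONSINGULAR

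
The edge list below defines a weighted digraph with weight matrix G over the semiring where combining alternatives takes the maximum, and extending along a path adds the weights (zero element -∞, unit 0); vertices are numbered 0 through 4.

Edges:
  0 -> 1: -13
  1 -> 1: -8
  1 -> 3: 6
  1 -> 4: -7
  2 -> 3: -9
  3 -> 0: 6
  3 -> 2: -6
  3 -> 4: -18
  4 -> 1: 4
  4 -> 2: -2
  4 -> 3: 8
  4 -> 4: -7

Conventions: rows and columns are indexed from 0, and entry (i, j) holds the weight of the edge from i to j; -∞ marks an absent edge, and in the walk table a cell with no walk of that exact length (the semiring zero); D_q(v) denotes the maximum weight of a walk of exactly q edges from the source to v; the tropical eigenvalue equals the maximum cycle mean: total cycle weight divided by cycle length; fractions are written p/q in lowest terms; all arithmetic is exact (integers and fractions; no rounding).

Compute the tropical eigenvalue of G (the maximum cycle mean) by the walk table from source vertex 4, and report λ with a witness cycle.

q=0: [-∞, -∞, -∞, -∞, 0]
q=1: [-∞, 4, -2, 8, -7]
q=2: [14, -3, 2, 10, -3]
q=3: [16, 1, 4, 5, -8]
q=4: [11, 3, -1, 7, -6]
q=5: [13, -2, 1, 9, -4]
Optimal cycle mean attained by: cycle 0->1->3->0, total (-13) + 6 + 6, length 3.
Answer: λ = -1/3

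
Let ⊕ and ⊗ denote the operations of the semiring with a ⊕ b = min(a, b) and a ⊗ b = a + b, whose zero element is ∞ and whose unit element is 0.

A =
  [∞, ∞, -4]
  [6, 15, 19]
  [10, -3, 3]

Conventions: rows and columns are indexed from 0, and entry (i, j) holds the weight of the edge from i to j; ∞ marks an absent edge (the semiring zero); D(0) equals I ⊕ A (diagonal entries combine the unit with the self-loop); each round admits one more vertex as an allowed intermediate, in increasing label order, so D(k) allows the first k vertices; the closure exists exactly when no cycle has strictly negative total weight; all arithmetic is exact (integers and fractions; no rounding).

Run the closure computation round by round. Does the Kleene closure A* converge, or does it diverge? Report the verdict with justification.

D(0):
  [0, ∞, -4]
  [6, 0, 19]
  [10, -3, 0]
D(1):
  [0, ∞, -4]
  [6, 0, 2]
  [10, -3, 0]
Detection: at round 2, diagonal entry (2, 2) turns strictly negative.
Key observation: the cycle 2->1->0->2 has total weight (-3) + 6 + (-4), which is strictly negative.
Answer: DIVERGES — negative cycle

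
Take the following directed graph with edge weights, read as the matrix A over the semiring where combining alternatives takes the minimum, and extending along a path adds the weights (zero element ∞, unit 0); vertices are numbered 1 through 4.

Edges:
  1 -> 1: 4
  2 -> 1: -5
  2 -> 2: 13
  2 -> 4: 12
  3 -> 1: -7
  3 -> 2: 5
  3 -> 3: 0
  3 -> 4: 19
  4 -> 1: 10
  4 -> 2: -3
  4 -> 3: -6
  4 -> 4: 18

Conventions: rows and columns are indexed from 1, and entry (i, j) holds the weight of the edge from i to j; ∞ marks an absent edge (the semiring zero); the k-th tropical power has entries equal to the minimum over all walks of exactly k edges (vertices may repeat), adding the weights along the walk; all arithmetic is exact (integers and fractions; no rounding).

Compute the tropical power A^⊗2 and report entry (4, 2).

A^⊗2:
  [8, ∞, ∞, ∞]
  [-1, 9, 6, 25]
  [-7, 5, 0, 17]
  [-13, -1, -6, 9]
Key observation: the optimum is the walk 4->3->2, with weight (-6) + 5 = -1.
Optimal value attained by: walk 4->3->2.
Answer: (A^⊗2)[4][2] = -1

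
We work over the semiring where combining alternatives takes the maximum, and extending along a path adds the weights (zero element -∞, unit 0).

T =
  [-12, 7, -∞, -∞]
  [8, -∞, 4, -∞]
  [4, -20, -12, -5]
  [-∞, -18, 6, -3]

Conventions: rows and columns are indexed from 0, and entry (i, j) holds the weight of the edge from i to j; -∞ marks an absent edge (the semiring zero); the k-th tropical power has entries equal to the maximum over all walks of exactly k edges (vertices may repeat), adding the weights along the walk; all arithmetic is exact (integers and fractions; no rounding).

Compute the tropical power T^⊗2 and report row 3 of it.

T^⊗2:
  [15, -5, 11, -∞]
  [8, 15, -8, -1]
  [-8, 11, 1, -8]
  [10, -14, 3, 1]
Answer: row 3 of T^⊗2 = [10, -14, 3, 1]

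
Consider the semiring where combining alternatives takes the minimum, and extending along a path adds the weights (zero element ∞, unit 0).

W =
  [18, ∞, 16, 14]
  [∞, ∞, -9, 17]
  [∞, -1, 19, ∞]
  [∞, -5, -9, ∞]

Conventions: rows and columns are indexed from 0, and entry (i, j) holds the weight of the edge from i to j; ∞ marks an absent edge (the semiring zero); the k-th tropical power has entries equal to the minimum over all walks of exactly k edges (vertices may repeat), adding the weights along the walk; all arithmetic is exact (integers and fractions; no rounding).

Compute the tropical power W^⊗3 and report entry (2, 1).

W^⊗2:
  [36, 9, 5, 32]
  [∞, -10, 8, ∞]
  [∞, 18, -10, 16]
  [∞, -10, -14, 12]
W^⊗3:
  [54, 4, 0, 26]
  [∞, 7, -19, 7]
  [∞, -11, 7, 35]
  [∞, -15, -19, 7]
Key observation: the optimum is the walk 2->1->2->1, with weight (-1) + (-9) + (-1) = -11.
Optimal value attained by: walk 2->1->2->1.
Answer: (W^⊗3)[2][1] = -11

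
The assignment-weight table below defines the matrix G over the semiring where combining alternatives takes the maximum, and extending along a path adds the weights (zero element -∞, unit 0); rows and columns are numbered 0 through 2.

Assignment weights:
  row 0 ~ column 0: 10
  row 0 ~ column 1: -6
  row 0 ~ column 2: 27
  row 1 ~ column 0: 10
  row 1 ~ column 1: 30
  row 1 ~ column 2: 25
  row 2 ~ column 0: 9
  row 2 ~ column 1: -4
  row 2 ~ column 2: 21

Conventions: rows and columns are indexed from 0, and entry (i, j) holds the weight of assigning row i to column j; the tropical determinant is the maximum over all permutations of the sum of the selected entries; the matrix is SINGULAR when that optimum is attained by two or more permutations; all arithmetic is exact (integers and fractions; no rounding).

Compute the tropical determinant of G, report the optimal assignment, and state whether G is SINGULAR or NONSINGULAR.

σ = (0, 1, 2): 10 + 30 + 21 = 61
σ = (0, 2, 1): 10 + 25 + (-4) = 31
σ = (1, 0, 2): (-6) + 10 + 21 = 25
σ = (1, 2, 0): (-6) + 25 + 9 = 28
σ = (2, 0, 1): 27 + 10 + (-4) = 33
σ = (2, 1, 0): 27 + 30 + 9 = 66
Optimal value attained by: σ = (2, 1, 0).
Answer: det⊕(G) = 66; verdict: NONSINGULAR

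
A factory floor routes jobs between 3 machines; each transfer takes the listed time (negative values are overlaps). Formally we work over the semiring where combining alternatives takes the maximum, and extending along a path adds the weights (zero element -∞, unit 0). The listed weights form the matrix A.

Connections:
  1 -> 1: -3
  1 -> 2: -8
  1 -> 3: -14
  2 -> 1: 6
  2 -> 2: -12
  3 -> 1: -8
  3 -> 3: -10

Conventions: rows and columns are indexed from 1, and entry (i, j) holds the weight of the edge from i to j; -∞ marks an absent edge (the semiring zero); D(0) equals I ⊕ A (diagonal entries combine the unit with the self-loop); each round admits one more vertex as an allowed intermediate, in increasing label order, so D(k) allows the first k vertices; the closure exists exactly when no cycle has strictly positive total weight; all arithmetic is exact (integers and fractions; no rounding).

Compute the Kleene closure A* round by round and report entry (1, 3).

D(0):
  [0, -8, -14]
  [6, 0, -∞]
  [-8, -∞, 0]
D(1):
  [0, -8, -14]
  [6, 0, -8]
  [-8, -16, 0]
D(2):
  [0, -8, -14]
  [6, 0, -8]
  [-8, -16, 0]
D(3):
  [0, -8, -14]
  [6, 0, -8]
  [-8, -16, 0]
Answer: A*[1][3] = -14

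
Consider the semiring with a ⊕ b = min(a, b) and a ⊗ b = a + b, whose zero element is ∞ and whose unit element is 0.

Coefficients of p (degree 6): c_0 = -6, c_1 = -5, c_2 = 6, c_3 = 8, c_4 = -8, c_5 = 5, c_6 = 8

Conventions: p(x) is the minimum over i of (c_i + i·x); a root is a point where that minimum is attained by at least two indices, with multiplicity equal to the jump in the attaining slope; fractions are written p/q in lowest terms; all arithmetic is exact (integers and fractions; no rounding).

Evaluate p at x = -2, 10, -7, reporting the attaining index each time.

p(-2) = min(-6+0·(-2)=-6, -5+1·(-2)=-7, 6+2·(-2)=2, 8+3·(-2)=2, -8+4·(-2)=-16, 5+5·(-2)=-5, 8+6·(-2)=-4) = -16 (attained by i=4)
p(10) = min(-6+0·10=-6, -5+1·10=5, 6+2·10=26, 8+3·10=38, -8+4·10=32, 5+5·10=55, 8+6·10=68) = -6 (attained by i=0)
p(-7) = min(-6+0·(-7)=-6, -5+1·(-7)=-12, 6+2·(-7)=-8, 8+3·(-7)=-13, -8+4·(-7)=-36, 5+5·(-7)=-30, 8+6·(-7)=-34) = -36 (attained by i=4)
Answer: p(-2) = -16; p(10) = -6; p(-7) = -36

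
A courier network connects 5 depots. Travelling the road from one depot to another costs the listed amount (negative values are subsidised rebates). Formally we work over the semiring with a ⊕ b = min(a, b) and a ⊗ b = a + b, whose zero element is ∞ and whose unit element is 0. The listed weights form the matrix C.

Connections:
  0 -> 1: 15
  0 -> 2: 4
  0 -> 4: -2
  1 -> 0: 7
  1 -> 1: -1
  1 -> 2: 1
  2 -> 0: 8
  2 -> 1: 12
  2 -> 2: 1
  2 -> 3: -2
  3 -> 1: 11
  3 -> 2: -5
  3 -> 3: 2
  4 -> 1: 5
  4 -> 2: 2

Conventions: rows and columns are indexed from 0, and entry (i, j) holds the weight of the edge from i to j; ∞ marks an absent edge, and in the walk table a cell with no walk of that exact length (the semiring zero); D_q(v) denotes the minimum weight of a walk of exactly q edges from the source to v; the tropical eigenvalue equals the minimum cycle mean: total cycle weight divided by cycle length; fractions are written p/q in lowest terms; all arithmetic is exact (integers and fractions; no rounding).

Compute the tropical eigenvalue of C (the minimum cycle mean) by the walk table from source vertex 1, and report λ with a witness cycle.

q=0: [∞, 0, ∞, ∞, ∞]
q=1: [7, -1, 1, ∞, ∞]
q=2: [6, -2, 0, -1, 5]
q=3: [5, -3, -6, -2, 4]
q=4: [2, -4, -7, -8, 3]
q=5: [1, -5, -13, -9, 0]
Optimal cycle mean attained by: cycle 2->3->2, total (-2) + (-5), length 2.
Answer: λ = -7/2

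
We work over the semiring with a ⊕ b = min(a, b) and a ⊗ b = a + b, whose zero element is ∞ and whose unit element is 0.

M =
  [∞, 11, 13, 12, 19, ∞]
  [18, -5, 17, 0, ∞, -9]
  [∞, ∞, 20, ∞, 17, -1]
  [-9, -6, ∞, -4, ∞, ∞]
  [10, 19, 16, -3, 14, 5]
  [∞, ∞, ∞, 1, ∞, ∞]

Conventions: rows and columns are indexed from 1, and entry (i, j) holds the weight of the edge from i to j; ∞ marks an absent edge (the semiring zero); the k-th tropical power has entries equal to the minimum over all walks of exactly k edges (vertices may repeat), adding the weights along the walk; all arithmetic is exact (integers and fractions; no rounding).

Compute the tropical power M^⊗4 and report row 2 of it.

M^⊗2:
  [3, 6, 28, 8, 30, 2]
  [-9, -10, 12, -8, 34, -14]
  [27, 36, 33, 0, 31, 19]
  [-13, -11, 4, -8, 10, -15]
  [-12, -9, 23, -7, 28, 10]
  [-8, -5, ∞, -3, ∞, ∞]
M^⊗3:
  [-1, 1, 16, 3, 22, -3]
  [-17, -15, 4, -13, 10, -19]
  [-9, -6, 40, -4, 45, 27]
  [-17, -16, 0, -14, 6, -20]
  [-16, -14, 1, -11, 7, -18]
  [-12, -10, 5, -7, 11, -14]
M^⊗4:
  [-6, -4, 12, -2, 18, -8]
  [-22, -20, -4, -18, 2, -24]
  [-13, -11, 4, -8, 10, -15]
  [-23, -21, -4, -19, 2, -25]
  [-20, -19, -3, -17, 3, -23]
  [-16, -15, 1, -13, 7, -19]
Answer: row 2 of M^⊗4 = [-22, -20, -4, -18, 2, -24]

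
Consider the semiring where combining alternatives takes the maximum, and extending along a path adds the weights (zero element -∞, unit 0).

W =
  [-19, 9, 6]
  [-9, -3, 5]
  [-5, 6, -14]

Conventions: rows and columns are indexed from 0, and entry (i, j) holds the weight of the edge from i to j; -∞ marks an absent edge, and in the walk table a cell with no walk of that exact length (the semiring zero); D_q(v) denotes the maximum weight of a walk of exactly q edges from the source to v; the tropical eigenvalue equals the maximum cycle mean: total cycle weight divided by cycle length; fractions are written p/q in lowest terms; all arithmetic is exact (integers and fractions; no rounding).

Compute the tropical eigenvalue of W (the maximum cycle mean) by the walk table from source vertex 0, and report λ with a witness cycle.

q=0: [0, -∞, -∞]
q=1: [-19, 9, 6]
q=2: [1, 12, 14]
q=3: [9, 20, 17]
Optimal cycle mean attained by: cycle 1->2->1, total 5 + 6, length 2.
Answer: λ = 11/2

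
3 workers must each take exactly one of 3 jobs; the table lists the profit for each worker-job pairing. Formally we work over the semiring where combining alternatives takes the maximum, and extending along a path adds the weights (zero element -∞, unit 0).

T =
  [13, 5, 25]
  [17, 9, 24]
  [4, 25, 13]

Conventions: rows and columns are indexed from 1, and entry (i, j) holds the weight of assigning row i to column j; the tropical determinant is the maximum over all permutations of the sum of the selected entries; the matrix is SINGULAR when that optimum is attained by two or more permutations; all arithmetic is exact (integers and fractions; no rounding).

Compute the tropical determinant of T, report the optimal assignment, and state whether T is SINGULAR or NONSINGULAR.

σ = (1, 2, 3): 13 + 9 + 13 = 35
σ = (1, 3, 2): 13 + 24 + 25 = 62
σ = (2, 1, 3): 5 + 17 + 13 = 35
σ = (2, 3, 1): 5 + 24 + 4 = 33
σ = (3, 1, 2): 25 + 17 + 25 = 67
σ = (3, 2, 1): 25 + 9 + 4 = 38
Optimal value attained by: σ = (3, 1, 2).
Answer: det⊕(T) = 67; verdict: NONSINGULAR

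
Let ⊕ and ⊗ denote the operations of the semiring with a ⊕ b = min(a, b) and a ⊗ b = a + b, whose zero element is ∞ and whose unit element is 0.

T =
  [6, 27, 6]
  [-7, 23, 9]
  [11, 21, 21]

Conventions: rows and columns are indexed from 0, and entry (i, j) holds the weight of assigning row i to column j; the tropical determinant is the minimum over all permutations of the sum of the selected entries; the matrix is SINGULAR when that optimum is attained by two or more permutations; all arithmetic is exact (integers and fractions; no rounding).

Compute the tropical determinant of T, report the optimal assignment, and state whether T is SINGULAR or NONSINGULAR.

σ = (0, 1, 2): 6 + 23 + 21 = 50
σ = (0, 2, 1): 6 + 9 + 21 = 36
σ = (1, 0, 2): 27 + (-7) + 21 = 41
σ = (1, 2, 0): 27 + 9 + 11 = 47
σ = (2, 0, 1): 6 + (-7) + 21 = 20
σ = (2, 1, 0): 6 + 23 + 11 = 40
Optimal value attained by: σ = (2, 0, 1).
Answer: det⊕(T) = 20; verdict: NONSINGULAR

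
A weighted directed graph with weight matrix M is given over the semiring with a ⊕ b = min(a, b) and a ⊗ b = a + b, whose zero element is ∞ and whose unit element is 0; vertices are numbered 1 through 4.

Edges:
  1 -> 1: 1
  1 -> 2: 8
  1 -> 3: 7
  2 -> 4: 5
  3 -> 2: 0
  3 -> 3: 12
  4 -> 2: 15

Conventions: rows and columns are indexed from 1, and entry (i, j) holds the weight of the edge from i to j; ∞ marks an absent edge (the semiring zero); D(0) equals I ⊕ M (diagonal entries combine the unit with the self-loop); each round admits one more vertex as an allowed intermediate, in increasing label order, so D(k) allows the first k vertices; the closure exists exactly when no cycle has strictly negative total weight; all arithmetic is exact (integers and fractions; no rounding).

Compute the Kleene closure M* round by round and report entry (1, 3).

D(0):
  [0, 8, 7, ∞]
  [∞, 0, ∞, 5]
  [∞, 0, 0, ∞]
  [∞, 15, ∞, 0]
D(1):
  [0, 8, 7, ∞]
  [∞, 0, ∞, 5]
  [∞, 0, 0, ∞]
  [∞, 15, ∞, 0]
D(2):
  [0, 8, 7, 13]
  [∞, 0, ∞, 5]
  [∞, 0, 0, 5]
  [∞, 15, ∞, 0]
D(3):
  [0, 7, 7, 12]
  [∞, 0, ∞, 5]
  [∞, 0, 0, 5]
  [∞, 15, ∞, 0]
D(4):
  [0, 7, 7, 12]
  [∞, 0, ∞, 5]
  [∞, 0, 0, 5]
  [∞, 15, ∞, 0]
Answer: M*[1][3] = 7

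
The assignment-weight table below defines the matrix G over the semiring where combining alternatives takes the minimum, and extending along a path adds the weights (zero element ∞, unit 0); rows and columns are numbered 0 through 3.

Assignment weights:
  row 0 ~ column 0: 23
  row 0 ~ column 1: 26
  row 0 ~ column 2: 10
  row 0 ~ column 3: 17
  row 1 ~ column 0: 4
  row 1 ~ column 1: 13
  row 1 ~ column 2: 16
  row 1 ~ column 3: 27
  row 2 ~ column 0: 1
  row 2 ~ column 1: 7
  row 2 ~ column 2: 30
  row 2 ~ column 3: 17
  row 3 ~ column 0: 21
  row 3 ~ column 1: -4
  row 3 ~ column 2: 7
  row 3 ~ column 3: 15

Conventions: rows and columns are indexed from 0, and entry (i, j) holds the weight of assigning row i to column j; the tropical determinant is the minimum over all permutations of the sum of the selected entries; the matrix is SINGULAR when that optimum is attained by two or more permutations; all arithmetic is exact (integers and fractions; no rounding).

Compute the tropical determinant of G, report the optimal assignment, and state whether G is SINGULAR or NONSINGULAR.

σ = (0, 1, 2, 3): 23 + 13 + 30 + 15 = 81
σ = (0, 1, 3, 2): 23 + 13 + 17 + 7 = 60
σ = (0, 2, 1, 3): 23 + 16 + 7 + 15 = 61
σ = (0, 2, 3, 1): 23 + 16 + 17 + (-4) = 52
σ = (0, 3, 1, 2): 23 + 27 + 7 + 7 = 64
σ = (0, 3, 2, 1): 23 + 27 + 30 + (-4) = 76
σ = (1, 0, 2, 3): 26 + 4 + 30 + 15 = 75
σ = (1, 0, 3, 2): 26 + 4 + 17 + 7 = 54
σ = (1, 2, 0, 3): 26 + 16 + 1 + 15 = 58
σ = (1, 2, 3, 0): 26 + 16 + 17 + 21 = 80
σ = (1, 3, 0, 2): 26 + 27 + 1 + 7 = 61
σ = (1, 3, 2, 0): 26 + 27 + 30 + 21 = 104
σ = (2, 0, 1, 3): 10 + 4 + 7 + 15 = 36
σ = (2, 0, 3, 1): 10 + 4 + 17 + (-4) = 27
σ = (2, 1, 0, 3): 10 + 13 + 1 + 15 = 39
σ = (2, 1, 3, 0): 10 + 13 + 17 + 21 = 61
σ = (2, 3, 0, 1): 10 + 27 + 1 + (-4) = 34
σ = (2, 3, 1, 0): 10 + 27 + 7 + 21 = 65
σ = (3, 0, 1, 2): 17 + 4 + 7 + 7 = 35
σ = (3, 0, 2, 1): 17 + 4 + 30 + (-4) = 47
σ = (3, 1, 0, 2): 17 + 13 + 1 + 7 = 38
σ = (3, 1, 2, 0): 17 + 13 + 30 + 21 = 81
σ = (3, 2, 0, 1): 17 + 16 + 1 + (-4) = 30
σ = (3, 2, 1, 0): 17 + 16 + 7 + 21 = 61
Optimal value attained by: σ = (2, 0, 3, 1).
Answer: det⊕(G) = 27; verdict: NONSINGULAR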